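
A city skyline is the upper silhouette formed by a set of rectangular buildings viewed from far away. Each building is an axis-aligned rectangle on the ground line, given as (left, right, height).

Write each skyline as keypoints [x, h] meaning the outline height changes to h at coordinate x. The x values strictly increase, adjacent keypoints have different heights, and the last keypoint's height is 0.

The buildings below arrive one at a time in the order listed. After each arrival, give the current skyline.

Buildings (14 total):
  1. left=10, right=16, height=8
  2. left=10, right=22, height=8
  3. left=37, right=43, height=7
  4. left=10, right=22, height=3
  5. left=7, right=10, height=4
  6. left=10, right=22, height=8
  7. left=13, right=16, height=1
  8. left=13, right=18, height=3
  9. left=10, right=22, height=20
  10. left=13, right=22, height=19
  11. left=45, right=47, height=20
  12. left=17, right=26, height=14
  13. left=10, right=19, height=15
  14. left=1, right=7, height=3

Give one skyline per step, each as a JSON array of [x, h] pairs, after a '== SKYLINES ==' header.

== SKYLINES ==
[[10,8],[16,0]]
[[10,8],[22,0]]
[[10,8],[22,0],[37,7],[43,0]]
[[10,8],[22,0],[37,7],[43,0]]
[[7,4],[10,8],[22,0],[37,7],[43,0]]
[[7,4],[10,8],[22,0],[37,7],[43,0]]
[[7,4],[10,8],[22,0],[37,7],[43,0]]
[[7,4],[10,8],[22,0],[37,7],[43,0]]
[[7,4],[10,20],[22,0],[37,7],[43,0]]
[[7,4],[10,20],[22,0],[37,7],[43,0]]
[[7,4],[10,20],[22,0],[37,7],[43,0],[45,20],[47,0]]
[[7,4],[10,20],[22,14],[26,0],[37,7],[43,0],[45,20],[47,0]]
[[7,4],[10,20],[22,14],[26,0],[37,7],[43,0],[45,20],[47,0]]
[[1,3],[7,4],[10,20],[22,14],[26,0],[37,7],[43,0],[45,20],[47,0]]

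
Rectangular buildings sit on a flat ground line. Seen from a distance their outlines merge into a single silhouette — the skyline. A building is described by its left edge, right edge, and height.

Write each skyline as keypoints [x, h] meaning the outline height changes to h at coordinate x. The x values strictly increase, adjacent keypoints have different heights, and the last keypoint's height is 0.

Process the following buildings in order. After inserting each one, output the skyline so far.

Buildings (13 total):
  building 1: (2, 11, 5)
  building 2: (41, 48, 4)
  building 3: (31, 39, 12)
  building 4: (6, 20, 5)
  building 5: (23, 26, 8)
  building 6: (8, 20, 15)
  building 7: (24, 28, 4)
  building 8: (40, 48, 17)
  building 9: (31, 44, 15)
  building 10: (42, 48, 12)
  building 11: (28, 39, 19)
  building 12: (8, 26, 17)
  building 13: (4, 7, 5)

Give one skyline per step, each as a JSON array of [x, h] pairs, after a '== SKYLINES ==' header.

== SKYLINES ==
[[2,5],[11,0]]
[[2,5],[11,0],[41,4],[48,0]]
[[2,5],[11,0],[31,12],[39,0],[41,4],[48,0]]
[[2,5],[20,0],[31,12],[39,0],[41,4],[48,0]]
[[2,5],[20,0],[23,8],[26,0],[31,12],[39,0],[41,4],[48,0]]
[[2,5],[8,15],[20,0],[23,8],[26,0],[31,12],[39,0],[41,4],[48,0]]
[[2,5],[8,15],[20,0],[23,8],[26,4],[28,0],[31,12],[39,0],[41,4],[48,0]]
[[2,5],[8,15],[20,0],[23,8],[26,4],[28,0],[31,12],[39,0],[40,17],[48,0]]
[[2,5],[8,15],[20,0],[23,8],[26,4],[28,0],[31,15],[40,17],[48,0]]
[[2,5],[8,15],[20,0],[23,8],[26,4],[28,0],[31,15],[40,17],[48,0]]
[[2,5],[8,15],[20,0],[23,8],[26,4],[28,19],[39,15],[40,17],[48,0]]
[[2,5],[8,17],[26,4],[28,19],[39,15],[40,17],[48,0]]
[[2,5],[8,17],[26,4],[28,19],[39,15],[40,17],[48,0]]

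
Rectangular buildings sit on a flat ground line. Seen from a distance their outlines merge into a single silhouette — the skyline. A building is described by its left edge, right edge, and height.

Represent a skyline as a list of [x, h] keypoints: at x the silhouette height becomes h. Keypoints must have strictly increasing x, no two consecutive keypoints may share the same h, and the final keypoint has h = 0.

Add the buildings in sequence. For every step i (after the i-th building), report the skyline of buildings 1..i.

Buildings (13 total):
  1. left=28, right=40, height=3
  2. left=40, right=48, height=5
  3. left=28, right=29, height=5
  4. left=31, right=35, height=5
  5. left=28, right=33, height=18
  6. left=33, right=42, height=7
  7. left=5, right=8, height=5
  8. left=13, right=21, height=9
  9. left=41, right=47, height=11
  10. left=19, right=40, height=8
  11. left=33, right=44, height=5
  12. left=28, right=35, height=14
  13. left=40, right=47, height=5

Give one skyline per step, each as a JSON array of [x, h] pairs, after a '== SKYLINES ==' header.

== SKYLINES ==
[[28,3],[40,0]]
[[28,3],[40,5],[48,0]]
[[28,5],[29,3],[40,5],[48,0]]
[[28,5],[29,3],[31,5],[35,3],[40,5],[48,0]]
[[28,18],[33,5],[35,3],[40,5],[48,0]]
[[28,18],[33,7],[42,5],[48,0]]
[[5,5],[8,0],[28,18],[33,7],[42,5],[48,0]]
[[5,5],[8,0],[13,9],[21,0],[28,18],[33,7],[42,5],[48,0]]
[[5,5],[8,0],[13,9],[21,0],[28,18],[33,7],[41,11],[47,5],[48,0]]
[[5,5],[8,0],[13,9],[21,8],[28,18],[33,8],[40,7],[41,11],[47,5],[48,0]]
[[5,5],[8,0],[13,9],[21,8],[28,18],[33,8],[40,7],[41,11],[47,5],[48,0]]
[[5,5],[8,0],[13,9],[21,8],[28,18],[33,14],[35,8],[40,7],[41,11],[47,5],[48,0]]
[[5,5],[8,0],[13,9],[21,8],[28,18],[33,14],[35,8],[40,7],[41,11],[47,5],[48,0]]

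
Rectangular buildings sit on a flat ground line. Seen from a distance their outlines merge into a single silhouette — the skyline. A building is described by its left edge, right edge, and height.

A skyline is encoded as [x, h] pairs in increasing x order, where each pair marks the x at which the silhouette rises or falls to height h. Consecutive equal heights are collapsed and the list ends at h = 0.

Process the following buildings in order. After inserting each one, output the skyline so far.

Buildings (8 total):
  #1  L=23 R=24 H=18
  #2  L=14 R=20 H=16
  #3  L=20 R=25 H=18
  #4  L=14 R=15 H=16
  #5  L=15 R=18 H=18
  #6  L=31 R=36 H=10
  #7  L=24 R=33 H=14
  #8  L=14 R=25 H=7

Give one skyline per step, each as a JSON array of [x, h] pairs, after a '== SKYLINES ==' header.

== SKYLINES ==
[[23,18],[24,0]]
[[14,16],[20,0],[23,18],[24,0]]
[[14,16],[20,18],[25,0]]
[[14,16],[20,18],[25,0]]
[[14,16],[15,18],[18,16],[20,18],[25,0]]
[[14,16],[15,18],[18,16],[20,18],[25,0],[31,10],[36,0]]
[[14,16],[15,18],[18,16],[20,18],[25,14],[33,10],[36,0]]
[[14,16],[15,18],[18,16],[20,18],[25,14],[33,10],[36,0]]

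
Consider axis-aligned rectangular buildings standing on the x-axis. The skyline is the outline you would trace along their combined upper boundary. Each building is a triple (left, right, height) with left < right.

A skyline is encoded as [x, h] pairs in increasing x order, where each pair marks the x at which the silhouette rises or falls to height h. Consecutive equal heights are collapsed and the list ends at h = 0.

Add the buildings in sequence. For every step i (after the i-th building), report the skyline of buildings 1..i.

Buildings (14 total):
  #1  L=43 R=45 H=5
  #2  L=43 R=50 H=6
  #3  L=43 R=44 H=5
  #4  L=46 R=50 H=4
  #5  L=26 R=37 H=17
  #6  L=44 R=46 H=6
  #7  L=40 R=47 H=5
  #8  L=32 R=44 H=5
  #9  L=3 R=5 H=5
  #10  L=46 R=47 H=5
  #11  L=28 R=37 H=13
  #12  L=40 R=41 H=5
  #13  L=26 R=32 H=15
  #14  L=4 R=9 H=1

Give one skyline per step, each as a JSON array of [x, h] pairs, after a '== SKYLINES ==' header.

== SKYLINES ==
[[43,5],[45,0]]
[[43,6],[50,0]]
[[43,6],[50,0]]
[[43,6],[50,0]]
[[26,17],[37,0],[43,6],[50,0]]
[[26,17],[37,0],[43,6],[50,0]]
[[26,17],[37,0],[40,5],[43,6],[50,0]]
[[26,17],[37,5],[43,6],[50,0]]
[[3,5],[5,0],[26,17],[37,5],[43,6],[50,0]]
[[3,5],[5,0],[26,17],[37,5],[43,6],[50,0]]
[[3,5],[5,0],[26,17],[37,5],[43,6],[50,0]]
[[3,5],[5,0],[26,17],[37,5],[43,6],[50,0]]
[[3,5],[5,0],[26,17],[37,5],[43,6],[50,0]]
[[3,5],[5,1],[9,0],[26,17],[37,5],[43,6],[50,0]]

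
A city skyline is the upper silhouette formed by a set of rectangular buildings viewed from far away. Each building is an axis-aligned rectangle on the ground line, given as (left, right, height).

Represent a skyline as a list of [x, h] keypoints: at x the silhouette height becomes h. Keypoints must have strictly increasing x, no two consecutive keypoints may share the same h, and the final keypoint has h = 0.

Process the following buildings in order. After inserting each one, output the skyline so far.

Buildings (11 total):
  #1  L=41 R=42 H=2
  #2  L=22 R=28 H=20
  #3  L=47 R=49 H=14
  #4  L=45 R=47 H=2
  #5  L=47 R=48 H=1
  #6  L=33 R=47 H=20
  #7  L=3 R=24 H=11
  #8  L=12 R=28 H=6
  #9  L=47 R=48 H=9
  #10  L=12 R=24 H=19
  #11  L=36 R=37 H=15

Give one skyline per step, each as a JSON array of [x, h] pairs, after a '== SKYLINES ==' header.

== SKYLINES ==
[[41,2],[42,0]]
[[22,20],[28,0],[41,2],[42,0]]
[[22,20],[28,0],[41,2],[42,0],[47,14],[49,0]]
[[22,20],[28,0],[41,2],[42,0],[45,2],[47,14],[49,0]]
[[22,20],[28,0],[41,2],[42,0],[45,2],[47,14],[49,0]]
[[22,20],[28,0],[33,20],[47,14],[49,0]]
[[3,11],[22,20],[28,0],[33,20],[47,14],[49,0]]
[[3,11],[22,20],[28,0],[33,20],[47,14],[49,0]]
[[3,11],[22,20],[28,0],[33,20],[47,14],[49,0]]
[[3,11],[12,19],[22,20],[28,0],[33,20],[47,14],[49,0]]
[[3,11],[12,19],[22,20],[28,0],[33,20],[47,14],[49,0]]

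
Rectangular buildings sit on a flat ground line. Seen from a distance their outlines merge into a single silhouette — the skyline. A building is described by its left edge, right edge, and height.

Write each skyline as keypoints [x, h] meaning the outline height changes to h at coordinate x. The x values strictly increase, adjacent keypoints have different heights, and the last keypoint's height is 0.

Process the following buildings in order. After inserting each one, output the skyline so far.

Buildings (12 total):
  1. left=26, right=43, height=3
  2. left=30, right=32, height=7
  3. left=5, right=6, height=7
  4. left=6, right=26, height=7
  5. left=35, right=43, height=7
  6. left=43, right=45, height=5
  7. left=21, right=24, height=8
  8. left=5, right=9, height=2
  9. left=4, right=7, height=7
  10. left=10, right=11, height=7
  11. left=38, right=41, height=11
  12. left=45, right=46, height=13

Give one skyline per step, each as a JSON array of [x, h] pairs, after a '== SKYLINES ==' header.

== SKYLINES ==
[[26,3],[43,0]]
[[26,3],[30,7],[32,3],[43,0]]
[[5,7],[6,0],[26,3],[30,7],[32,3],[43,0]]
[[5,7],[26,3],[30,7],[32,3],[43,0]]
[[5,7],[26,3],[30,7],[32,3],[35,7],[43,0]]
[[5,7],[26,3],[30,7],[32,3],[35,7],[43,5],[45,0]]
[[5,7],[21,8],[24,7],[26,3],[30,7],[32,3],[35,7],[43,5],[45,0]]
[[5,7],[21,8],[24,7],[26,3],[30,7],[32,3],[35,7],[43,5],[45,0]]
[[4,7],[21,8],[24,7],[26,3],[30,7],[32,3],[35,7],[43,5],[45,0]]
[[4,7],[21,8],[24,7],[26,3],[30,7],[32,3],[35,7],[43,5],[45,0]]
[[4,7],[21,8],[24,7],[26,3],[30,7],[32,3],[35,7],[38,11],[41,7],[43,5],[45,0]]
[[4,7],[21,8],[24,7],[26,3],[30,7],[32,3],[35,7],[38,11],[41,7],[43,5],[45,13],[46,0]]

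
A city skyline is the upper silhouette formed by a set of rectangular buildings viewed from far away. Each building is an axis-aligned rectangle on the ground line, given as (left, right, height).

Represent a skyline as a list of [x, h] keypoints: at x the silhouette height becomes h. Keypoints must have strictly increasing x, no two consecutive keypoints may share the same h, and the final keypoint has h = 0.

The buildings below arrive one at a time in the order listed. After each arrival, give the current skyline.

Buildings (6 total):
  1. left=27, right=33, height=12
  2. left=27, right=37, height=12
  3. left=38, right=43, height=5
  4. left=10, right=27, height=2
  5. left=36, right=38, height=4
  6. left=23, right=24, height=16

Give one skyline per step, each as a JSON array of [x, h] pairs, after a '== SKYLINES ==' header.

== SKYLINES ==
[[27,12],[33,0]]
[[27,12],[37,0]]
[[27,12],[37,0],[38,5],[43,0]]
[[10,2],[27,12],[37,0],[38,5],[43,0]]
[[10,2],[27,12],[37,4],[38,5],[43,0]]
[[10,2],[23,16],[24,2],[27,12],[37,4],[38,5],[43,0]]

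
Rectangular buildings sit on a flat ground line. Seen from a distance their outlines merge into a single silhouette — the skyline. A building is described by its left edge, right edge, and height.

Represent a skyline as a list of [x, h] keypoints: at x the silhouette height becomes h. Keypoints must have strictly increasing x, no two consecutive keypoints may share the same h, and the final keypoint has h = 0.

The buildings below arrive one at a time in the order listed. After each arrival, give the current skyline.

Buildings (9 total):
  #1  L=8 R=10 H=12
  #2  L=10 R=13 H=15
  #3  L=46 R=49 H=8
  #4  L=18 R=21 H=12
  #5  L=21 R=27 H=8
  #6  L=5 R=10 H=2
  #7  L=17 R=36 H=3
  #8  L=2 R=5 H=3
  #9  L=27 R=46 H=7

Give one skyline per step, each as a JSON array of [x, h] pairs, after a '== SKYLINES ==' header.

== SKYLINES ==
[[8,12],[10,0]]
[[8,12],[10,15],[13,0]]
[[8,12],[10,15],[13,0],[46,8],[49,0]]
[[8,12],[10,15],[13,0],[18,12],[21,0],[46,8],[49,0]]
[[8,12],[10,15],[13,0],[18,12],[21,8],[27,0],[46,8],[49,0]]
[[5,2],[8,12],[10,15],[13,0],[18,12],[21,8],[27,0],[46,8],[49,0]]
[[5,2],[8,12],[10,15],[13,0],[17,3],[18,12],[21,8],[27,3],[36,0],[46,8],[49,0]]
[[2,3],[5,2],[8,12],[10,15],[13,0],[17,3],[18,12],[21,8],[27,3],[36,0],[46,8],[49,0]]
[[2,3],[5,2],[8,12],[10,15],[13,0],[17,3],[18,12],[21,8],[27,7],[46,8],[49,0]]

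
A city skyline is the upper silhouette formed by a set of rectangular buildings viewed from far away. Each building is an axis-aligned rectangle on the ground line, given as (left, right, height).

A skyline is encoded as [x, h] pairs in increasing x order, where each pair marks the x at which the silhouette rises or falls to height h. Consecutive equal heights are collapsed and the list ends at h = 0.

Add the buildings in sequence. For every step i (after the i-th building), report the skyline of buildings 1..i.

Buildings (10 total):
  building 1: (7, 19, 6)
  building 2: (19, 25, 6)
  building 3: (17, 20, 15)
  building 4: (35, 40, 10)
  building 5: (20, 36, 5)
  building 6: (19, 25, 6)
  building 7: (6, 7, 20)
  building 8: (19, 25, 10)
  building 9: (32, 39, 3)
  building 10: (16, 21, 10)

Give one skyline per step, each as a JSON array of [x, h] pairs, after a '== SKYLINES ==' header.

== SKYLINES ==
[[7,6],[19,0]]
[[7,6],[25,0]]
[[7,6],[17,15],[20,6],[25,0]]
[[7,6],[17,15],[20,6],[25,0],[35,10],[40,0]]
[[7,6],[17,15],[20,6],[25,5],[35,10],[40,0]]
[[7,6],[17,15],[20,6],[25,5],[35,10],[40,0]]
[[6,20],[7,6],[17,15],[20,6],[25,5],[35,10],[40,0]]
[[6,20],[7,6],[17,15],[20,10],[25,5],[35,10],[40,0]]
[[6,20],[7,6],[17,15],[20,10],[25,5],[35,10],[40,0]]
[[6,20],[7,6],[16,10],[17,15],[20,10],[25,5],[35,10],[40,0]]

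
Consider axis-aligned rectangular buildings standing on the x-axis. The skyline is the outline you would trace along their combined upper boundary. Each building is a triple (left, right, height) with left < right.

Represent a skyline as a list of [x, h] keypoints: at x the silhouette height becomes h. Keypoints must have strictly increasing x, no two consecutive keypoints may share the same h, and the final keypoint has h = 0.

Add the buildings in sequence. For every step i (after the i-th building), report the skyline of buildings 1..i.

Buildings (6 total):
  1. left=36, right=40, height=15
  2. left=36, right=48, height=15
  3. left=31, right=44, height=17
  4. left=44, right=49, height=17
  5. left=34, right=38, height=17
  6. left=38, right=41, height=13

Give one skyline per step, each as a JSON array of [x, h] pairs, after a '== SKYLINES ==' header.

== SKYLINES ==
[[36,15],[40,0]]
[[36,15],[48,0]]
[[31,17],[44,15],[48,0]]
[[31,17],[49,0]]
[[31,17],[49,0]]
[[31,17],[49,0]]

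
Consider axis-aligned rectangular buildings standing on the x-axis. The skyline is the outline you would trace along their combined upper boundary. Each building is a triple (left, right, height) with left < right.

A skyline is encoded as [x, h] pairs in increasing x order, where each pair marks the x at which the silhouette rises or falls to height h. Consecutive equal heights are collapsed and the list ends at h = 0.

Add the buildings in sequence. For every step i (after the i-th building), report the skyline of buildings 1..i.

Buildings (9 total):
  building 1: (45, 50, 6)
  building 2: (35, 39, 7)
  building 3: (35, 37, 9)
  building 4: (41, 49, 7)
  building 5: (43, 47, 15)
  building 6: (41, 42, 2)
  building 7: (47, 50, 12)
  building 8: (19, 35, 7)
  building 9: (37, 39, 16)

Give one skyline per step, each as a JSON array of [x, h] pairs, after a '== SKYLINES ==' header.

== SKYLINES ==
[[45,6],[50,0]]
[[35,7],[39,0],[45,6],[50,0]]
[[35,9],[37,7],[39,0],[45,6],[50,0]]
[[35,9],[37,7],[39,0],[41,7],[49,6],[50,0]]
[[35,9],[37,7],[39,0],[41,7],[43,15],[47,7],[49,6],[50,0]]
[[35,9],[37,7],[39,0],[41,7],[43,15],[47,7],[49,6],[50,0]]
[[35,9],[37,7],[39,0],[41,7],[43,15],[47,12],[50,0]]
[[19,7],[35,9],[37,7],[39,0],[41,7],[43,15],[47,12],[50,0]]
[[19,7],[35,9],[37,16],[39,0],[41,7],[43,15],[47,12],[50,0]]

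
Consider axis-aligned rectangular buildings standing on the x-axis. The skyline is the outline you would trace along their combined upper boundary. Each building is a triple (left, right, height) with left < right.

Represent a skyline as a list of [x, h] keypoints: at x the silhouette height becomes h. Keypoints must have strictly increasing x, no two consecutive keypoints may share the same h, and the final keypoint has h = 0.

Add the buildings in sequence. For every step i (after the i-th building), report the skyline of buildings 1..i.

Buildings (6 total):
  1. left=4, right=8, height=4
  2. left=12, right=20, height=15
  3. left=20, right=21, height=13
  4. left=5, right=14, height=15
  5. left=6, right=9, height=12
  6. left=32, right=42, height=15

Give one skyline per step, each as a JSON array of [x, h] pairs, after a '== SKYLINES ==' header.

== SKYLINES ==
[[4,4],[8,0]]
[[4,4],[8,0],[12,15],[20,0]]
[[4,4],[8,0],[12,15],[20,13],[21,0]]
[[4,4],[5,15],[20,13],[21,0]]
[[4,4],[5,15],[20,13],[21,0]]
[[4,4],[5,15],[20,13],[21,0],[32,15],[42,0]]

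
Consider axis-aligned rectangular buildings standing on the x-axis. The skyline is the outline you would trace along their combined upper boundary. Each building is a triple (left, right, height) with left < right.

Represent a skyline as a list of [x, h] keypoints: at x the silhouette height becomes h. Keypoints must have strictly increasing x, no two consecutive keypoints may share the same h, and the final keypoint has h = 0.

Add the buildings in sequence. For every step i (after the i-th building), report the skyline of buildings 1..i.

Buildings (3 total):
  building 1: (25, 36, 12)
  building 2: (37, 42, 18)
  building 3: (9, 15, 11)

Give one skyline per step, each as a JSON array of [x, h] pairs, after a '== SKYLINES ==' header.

== SKYLINES ==
[[25,12],[36,0]]
[[25,12],[36,0],[37,18],[42,0]]
[[9,11],[15,0],[25,12],[36,0],[37,18],[42,0]]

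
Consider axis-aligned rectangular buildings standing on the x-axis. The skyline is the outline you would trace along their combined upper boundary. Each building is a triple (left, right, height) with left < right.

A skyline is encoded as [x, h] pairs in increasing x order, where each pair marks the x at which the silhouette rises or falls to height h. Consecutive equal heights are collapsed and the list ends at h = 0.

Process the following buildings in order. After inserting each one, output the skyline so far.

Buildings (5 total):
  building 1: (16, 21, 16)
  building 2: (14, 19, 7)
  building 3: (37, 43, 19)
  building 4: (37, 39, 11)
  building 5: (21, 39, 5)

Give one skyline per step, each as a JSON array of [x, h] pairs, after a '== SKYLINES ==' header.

== SKYLINES ==
[[16,16],[21,0]]
[[14,7],[16,16],[21,0]]
[[14,7],[16,16],[21,0],[37,19],[43,0]]
[[14,7],[16,16],[21,0],[37,19],[43,0]]
[[14,7],[16,16],[21,5],[37,19],[43,0]]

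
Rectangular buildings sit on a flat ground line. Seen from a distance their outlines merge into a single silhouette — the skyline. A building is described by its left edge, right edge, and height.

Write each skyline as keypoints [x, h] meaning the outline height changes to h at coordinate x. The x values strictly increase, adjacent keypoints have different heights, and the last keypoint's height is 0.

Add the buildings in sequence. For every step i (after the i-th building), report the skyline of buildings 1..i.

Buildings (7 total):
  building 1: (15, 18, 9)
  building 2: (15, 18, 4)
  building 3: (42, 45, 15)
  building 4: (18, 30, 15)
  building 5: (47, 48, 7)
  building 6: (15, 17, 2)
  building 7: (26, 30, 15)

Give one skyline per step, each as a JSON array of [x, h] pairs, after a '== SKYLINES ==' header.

== SKYLINES ==
[[15,9],[18,0]]
[[15,9],[18,0]]
[[15,9],[18,0],[42,15],[45,0]]
[[15,9],[18,15],[30,0],[42,15],[45,0]]
[[15,9],[18,15],[30,0],[42,15],[45,0],[47,7],[48,0]]
[[15,9],[18,15],[30,0],[42,15],[45,0],[47,7],[48,0]]
[[15,9],[18,15],[30,0],[42,15],[45,0],[47,7],[48,0]]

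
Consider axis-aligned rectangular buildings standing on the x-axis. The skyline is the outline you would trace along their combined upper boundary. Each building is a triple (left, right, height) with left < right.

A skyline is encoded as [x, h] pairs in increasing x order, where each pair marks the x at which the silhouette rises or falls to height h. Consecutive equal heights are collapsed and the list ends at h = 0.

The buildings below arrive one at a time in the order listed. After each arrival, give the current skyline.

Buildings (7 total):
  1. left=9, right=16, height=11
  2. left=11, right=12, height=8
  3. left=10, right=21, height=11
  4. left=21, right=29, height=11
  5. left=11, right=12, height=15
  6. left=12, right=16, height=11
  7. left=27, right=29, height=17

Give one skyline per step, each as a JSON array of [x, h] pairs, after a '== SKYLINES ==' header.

== SKYLINES ==
[[9,11],[16,0]]
[[9,11],[16,0]]
[[9,11],[21,0]]
[[9,11],[29,0]]
[[9,11],[11,15],[12,11],[29,0]]
[[9,11],[11,15],[12,11],[29,0]]
[[9,11],[11,15],[12,11],[27,17],[29,0]]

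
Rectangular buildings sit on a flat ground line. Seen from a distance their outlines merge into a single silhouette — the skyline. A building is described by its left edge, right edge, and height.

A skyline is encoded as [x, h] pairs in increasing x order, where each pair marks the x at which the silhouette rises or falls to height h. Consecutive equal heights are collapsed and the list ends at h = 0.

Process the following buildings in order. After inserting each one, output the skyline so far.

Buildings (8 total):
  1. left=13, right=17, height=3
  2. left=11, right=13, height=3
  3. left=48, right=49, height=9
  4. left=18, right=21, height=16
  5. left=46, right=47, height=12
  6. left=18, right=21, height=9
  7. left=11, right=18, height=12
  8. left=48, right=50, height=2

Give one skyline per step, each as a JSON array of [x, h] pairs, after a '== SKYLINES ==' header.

== SKYLINES ==
[[13,3],[17,0]]
[[11,3],[17,0]]
[[11,3],[17,0],[48,9],[49,0]]
[[11,3],[17,0],[18,16],[21,0],[48,9],[49,0]]
[[11,3],[17,0],[18,16],[21,0],[46,12],[47,0],[48,9],[49,0]]
[[11,3],[17,0],[18,16],[21,0],[46,12],[47,0],[48,9],[49,0]]
[[11,12],[18,16],[21,0],[46,12],[47,0],[48,9],[49,0]]
[[11,12],[18,16],[21,0],[46,12],[47,0],[48,9],[49,2],[50,0]]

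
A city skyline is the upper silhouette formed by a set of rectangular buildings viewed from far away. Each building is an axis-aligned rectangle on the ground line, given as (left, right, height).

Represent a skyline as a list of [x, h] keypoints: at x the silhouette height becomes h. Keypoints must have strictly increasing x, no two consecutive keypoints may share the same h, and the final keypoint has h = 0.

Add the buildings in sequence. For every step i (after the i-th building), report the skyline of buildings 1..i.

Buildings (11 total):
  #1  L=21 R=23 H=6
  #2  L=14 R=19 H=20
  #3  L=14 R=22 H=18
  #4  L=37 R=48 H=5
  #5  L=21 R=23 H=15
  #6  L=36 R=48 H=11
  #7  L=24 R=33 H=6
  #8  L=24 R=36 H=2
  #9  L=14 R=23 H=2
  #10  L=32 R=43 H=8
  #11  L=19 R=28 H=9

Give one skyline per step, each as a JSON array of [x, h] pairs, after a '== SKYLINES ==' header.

== SKYLINES ==
[[21,6],[23,0]]
[[14,20],[19,0],[21,6],[23,0]]
[[14,20],[19,18],[22,6],[23,0]]
[[14,20],[19,18],[22,6],[23,0],[37,5],[48,0]]
[[14,20],[19,18],[22,15],[23,0],[37,5],[48,0]]
[[14,20],[19,18],[22,15],[23,0],[36,11],[48,0]]
[[14,20],[19,18],[22,15],[23,0],[24,6],[33,0],[36,11],[48,0]]
[[14,20],[19,18],[22,15],[23,0],[24,6],[33,2],[36,11],[48,0]]
[[14,20],[19,18],[22,15],[23,0],[24,6],[33,2],[36,11],[48,0]]
[[14,20],[19,18],[22,15],[23,0],[24,6],[32,8],[36,11],[48,0]]
[[14,20],[19,18],[22,15],[23,9],[28,6],[32,8],[36,11],[48,0]]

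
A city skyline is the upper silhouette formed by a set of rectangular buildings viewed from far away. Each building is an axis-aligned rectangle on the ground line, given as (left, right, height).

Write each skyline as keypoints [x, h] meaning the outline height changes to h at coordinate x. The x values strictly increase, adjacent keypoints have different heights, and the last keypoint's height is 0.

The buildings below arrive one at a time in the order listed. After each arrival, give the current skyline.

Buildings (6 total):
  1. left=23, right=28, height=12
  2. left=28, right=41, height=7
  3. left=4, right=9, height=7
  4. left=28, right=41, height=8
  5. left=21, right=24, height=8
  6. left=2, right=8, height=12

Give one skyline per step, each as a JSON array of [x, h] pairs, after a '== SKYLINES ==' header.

== SKYLINES ==
[[23,12],[28,0]]
[[23,12],[28,7],[41,0]]
[[4,7],[9,0],[23,12],[28,7],[41,0]]
[[4,7],[9,0],[23,12],[28,8],[41,0]]
[[4,7],[9,0],[21,8],[23,12],[28,8],[41,0]]
[[2,12],[8,7],[9,0],[21,8],[23,12],[28,8],[41,0]]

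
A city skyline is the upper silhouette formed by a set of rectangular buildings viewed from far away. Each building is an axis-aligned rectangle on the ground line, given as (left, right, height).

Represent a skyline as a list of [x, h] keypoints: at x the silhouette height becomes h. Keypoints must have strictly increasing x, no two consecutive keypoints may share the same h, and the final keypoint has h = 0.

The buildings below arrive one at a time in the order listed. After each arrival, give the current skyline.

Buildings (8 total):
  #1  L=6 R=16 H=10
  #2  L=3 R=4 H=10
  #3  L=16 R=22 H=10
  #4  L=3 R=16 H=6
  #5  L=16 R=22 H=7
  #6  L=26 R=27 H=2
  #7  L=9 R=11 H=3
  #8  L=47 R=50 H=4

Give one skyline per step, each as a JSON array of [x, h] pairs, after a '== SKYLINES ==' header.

== SKYLINES ==
[[6,10],[16,0]]
[[3,10],[4,0],[6,10],[16,0]]
[[3,10],[4,0],[6,10],[22,0]]
[[3,10],[4,6],[6,10],[22,0]]
[[3,10],[4,6],[6,10],[22,0]]
[[3,10],[4,6],[6,10],[22,0],[26,2],[27,0]]
[[3,10],[4,6],[6,10],[22,0],[26,2],[27,0]]
[[3,10],[4,6],[6,10],[22,0],[26,2],[27,0],[47,4],[50,0]]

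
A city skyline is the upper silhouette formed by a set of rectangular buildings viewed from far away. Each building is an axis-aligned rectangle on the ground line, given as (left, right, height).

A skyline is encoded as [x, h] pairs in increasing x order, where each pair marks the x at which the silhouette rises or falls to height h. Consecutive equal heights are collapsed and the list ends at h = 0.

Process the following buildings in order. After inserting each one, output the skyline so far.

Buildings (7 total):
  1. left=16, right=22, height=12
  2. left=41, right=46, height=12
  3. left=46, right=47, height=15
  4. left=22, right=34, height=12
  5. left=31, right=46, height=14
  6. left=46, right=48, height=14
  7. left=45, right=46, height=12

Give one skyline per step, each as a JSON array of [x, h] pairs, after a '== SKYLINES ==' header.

== SKYLINES ==
[[16,12],[22,0]]
[[16,12],[22,0],[41,12],[46,0]]
[[16,12],[22,0],[41,12],[46,15],[47,0]]
[[16,12],[34,0],[41,12],[46,15],[47,0]]
[[16,12],[31,14],[46,15],[47,0]]
[[16,12],[31,14],[46,15],[47,14],[48,0]]
[[16,12],[31,14],[46,15],[47,14],[48,0]]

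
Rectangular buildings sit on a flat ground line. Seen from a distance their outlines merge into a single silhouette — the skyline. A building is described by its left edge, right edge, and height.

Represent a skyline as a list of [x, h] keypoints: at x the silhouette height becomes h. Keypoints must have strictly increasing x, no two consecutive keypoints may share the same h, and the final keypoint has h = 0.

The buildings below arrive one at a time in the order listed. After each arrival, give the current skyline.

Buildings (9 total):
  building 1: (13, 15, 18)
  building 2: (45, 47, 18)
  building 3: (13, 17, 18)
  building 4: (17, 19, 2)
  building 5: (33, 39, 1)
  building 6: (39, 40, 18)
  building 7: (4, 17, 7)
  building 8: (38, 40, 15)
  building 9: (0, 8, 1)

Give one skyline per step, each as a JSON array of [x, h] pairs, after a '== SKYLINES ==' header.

== SKYLINES ==
[[13,18],[15,0]]
[[13,18],[15,0],[45,18],[47,0]]
[[13,18],[17,0],[45,18],[47,0]]
[[13,18],[17,2],[19,0],[45,18],[47,0]]
[[13,18],[17,2],[19,0],[33,1],[39,0],[45,18],[47,0]]
[[13,18],[17,2],[19,0],[33,1],[39,18],[40,0],[45,18],[47,0]]
[[4,7],[13,18],[17,2],[19,0],[33,1],[39,18],[40,0],[45,18],[47,0]]
[[4,7],[13,18],[17,2],[19,0],[33,1],[38,15],[39,18],[40,0],[45,18],[47,0]]
[[0,1],[4,7],[13,18],[17,2],[19,0],[33,1],[38,15],[39,18],[40,0],[45,18],[47,0]]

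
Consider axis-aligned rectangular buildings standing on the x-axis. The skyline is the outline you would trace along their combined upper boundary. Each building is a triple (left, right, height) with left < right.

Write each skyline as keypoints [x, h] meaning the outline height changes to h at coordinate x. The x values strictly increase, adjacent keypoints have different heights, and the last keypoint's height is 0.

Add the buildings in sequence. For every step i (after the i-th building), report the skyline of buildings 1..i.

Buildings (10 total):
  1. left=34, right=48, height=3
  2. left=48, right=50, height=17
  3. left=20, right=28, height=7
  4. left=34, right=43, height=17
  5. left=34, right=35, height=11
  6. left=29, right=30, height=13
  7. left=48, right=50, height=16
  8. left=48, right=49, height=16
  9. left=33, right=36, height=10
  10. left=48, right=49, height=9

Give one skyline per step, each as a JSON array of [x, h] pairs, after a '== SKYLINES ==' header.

== SKYLINES ==
[[34,3],[48,0]]
[[34,3],[48,17],[50,0]]
[[20,7],[28,0],[34,3],[48,17],[50,0]]
[[20,7],[28,0],[34,17],[43,3],[48,17],[50,0]]
[[20,7],[28,0],[34,17],[43,3],[48,17],[50,0]]
[[20,7],[28,0],[29,13],[30,0],[34,17],[43,3],[48,17],[50,0]]
[[20,7],[28,0],[29,13],[30,0],[34,17],[43,3],[48,17],[50,0]]
[[20,7],[28,0],[29,13],[30,0],[34,17],[43,3],[48,17],[50,0]]
[[20,7],[28,0],[29,13],[30,0],[33,10],[34,17],[43,3],[48,17],[50,0]]
[[20,7],[28,0],[29,13],[30,0],[33,10],[34,17],[43,3],[48,17],[50,0]]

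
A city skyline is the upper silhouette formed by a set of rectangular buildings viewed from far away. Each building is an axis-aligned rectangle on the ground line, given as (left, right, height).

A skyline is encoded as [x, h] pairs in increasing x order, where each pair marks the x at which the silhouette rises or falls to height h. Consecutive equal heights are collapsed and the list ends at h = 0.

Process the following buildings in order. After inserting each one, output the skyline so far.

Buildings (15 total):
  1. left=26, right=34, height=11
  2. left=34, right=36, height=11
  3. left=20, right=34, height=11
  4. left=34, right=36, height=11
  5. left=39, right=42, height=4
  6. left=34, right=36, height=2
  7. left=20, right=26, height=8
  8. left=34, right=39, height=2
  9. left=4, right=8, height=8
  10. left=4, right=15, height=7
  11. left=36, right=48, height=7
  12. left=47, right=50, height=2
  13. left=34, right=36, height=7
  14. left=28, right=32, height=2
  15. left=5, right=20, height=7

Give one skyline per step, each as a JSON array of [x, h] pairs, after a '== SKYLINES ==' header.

== SKYLINES ==
[[26,11],[34,0]]
[[26,11],[36,0]]
[[20,11],[36,0]]
[[20,11],[36,0]]
[[20,11],[36,0],[39,4],[42,0]]
[[20,11],[36,0],[39,4],[42,0]]
[[20,11],[36,0],[39,4],[42,0]]
[[20,11],[36,2],[39,4],[42,0]]
[[4,8],[8,0],[20,11],[36,2],[39,4],[42,0]]
[[4,8],[8,7],[15,0],[20,11],[36,2],[39,4],[42,0]]
[[4,8],[8,7],[15,0],[20,11],[36,7],[48,0]]
[[4,8],[8,7],[15,0],[20,11],[36,7],[48,2],[50,0]]
[[4,8],[8,7],[15,0],[20,11],[36,7],[48,2],[50,0]]
[[4,8],[8,7],[15,0],[20,11],[36,7],[48,2],[50,0]]
[[4,8],[8,7],[20,11],[36,7],[48,2],[50,0]]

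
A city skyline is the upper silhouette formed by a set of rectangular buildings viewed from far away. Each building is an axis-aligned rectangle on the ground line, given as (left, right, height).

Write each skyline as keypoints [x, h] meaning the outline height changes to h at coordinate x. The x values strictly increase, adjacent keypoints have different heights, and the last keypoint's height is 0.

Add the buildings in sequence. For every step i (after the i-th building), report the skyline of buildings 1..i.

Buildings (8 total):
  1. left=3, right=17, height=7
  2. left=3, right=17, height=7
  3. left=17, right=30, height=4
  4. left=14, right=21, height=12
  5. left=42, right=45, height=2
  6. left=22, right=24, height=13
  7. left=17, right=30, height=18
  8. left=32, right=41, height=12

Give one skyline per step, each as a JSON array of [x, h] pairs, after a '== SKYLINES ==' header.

== SKYLINES ==
[[3,7],[17,0]]
[[3,7],[17,0]]
[[3,7],[17,4],[30,0]]
[[3,7],[14,12],[21,4],[30,0]]
[[3,7],[14,12],[21,4],[30,0],[42,2],[45,0]]
[[3,7],[14,12],[21,4],[22,13],[24,4],[30,0],[42,2],[45,0]]
[[3,7],[14,12],[17,18],[30,0],[42,2],[45,0]]
[[3,7],[14,12],[17,18],[30,0],[32,12],[41,0],[42,2],[45,0]]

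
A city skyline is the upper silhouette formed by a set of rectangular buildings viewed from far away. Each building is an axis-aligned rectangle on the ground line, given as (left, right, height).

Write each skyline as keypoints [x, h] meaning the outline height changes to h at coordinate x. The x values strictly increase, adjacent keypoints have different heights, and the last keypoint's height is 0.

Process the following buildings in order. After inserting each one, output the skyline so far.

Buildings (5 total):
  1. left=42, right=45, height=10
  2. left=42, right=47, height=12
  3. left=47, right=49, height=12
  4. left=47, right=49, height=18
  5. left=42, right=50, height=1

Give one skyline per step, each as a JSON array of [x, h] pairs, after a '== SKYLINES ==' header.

== SKYLINES ==
[[42,10],[45,0]]
[[42,12],[47,0]]
[[42,12],[49,0]]
[[42,12],[47,18],[49,0]]
[[42,12],[47,18],[49,1],[50,0]]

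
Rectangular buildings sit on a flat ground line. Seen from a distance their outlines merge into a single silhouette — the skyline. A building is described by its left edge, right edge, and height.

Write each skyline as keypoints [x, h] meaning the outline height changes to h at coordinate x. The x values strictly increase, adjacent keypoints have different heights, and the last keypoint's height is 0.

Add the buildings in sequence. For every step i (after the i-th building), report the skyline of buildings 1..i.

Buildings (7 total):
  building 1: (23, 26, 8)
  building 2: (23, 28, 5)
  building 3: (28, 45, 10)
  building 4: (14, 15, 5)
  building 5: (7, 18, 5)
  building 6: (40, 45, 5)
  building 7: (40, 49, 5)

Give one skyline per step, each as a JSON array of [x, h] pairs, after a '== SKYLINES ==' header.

== SKYLINES ==
[[23,8],[26,0]]
[[23,8],[26,5],[28,0]]
[[23,8],[26,5],[28,10],[45,0]]
[[14,5],[15,0],[23,8],[26,5],[28,10],[45,0]]
[[7,5],[18,0],[23,8],[26,5],[28,10],[45,0]]
[[7,5],[18,0],[23,8],[26,5],[28,10],[45,0]]
[[7,5],[18,0],[23,8],[26,5],[28,10],[45,5],[49,0]]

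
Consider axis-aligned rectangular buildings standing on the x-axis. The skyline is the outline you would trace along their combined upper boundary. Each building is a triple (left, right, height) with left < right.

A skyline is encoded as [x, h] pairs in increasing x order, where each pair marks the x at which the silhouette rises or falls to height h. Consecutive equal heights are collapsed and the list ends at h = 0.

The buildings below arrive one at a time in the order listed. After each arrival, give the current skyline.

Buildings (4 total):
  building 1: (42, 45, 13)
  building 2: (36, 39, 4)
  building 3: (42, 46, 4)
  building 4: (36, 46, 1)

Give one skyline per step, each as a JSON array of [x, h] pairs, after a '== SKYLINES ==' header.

== SKYLINES ==
[[42,13],[45,0]]
[[36,4],[39,0],[42,13],[45,0]]
[[36,4],[39,0],[42,13],[45,4],[46,0]]
[[36,4],[39,1],[42,13],[45,4],[46,0]]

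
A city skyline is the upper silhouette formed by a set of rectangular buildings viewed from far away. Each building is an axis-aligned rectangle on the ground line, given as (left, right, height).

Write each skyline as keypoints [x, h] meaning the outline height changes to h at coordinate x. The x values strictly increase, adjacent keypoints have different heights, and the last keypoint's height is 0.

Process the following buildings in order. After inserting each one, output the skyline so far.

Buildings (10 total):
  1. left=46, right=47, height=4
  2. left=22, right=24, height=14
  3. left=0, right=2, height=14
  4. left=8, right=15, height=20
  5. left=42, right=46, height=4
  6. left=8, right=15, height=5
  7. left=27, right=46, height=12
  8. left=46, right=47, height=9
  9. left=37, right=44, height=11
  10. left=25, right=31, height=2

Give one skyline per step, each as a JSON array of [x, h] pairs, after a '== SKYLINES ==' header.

== SKYLINES ==
[[46,4],[47,0]]
[[22,14],[24,0],[46,4],[47,0]]
[[0,14],[2,0],[22,14],[24,0],[46,4],[47,0]]
[[0,14],[2,0],[8,20],[15,0],[22,14],[24,0],[46,4],[47,0]]
[[0,14],[2,0],[8,20],[15,0],[22,14],[24,0],[42,4],[47,0]]
[[0,14],[2,0],[8,20],[15,0],[22,14],[24,0],[42,4],[47,0]]
[[0,14],[2,0],[8,20],[15,0],[22,14],[24,0],[27,12],[46,4],[47,0]]
[[0,14],[2,0],[8,20],[15,0],[22,14],[24,0],[27,12],[46,9],[47,0]]
[[0,14],[2,0],[8,20],[15,0],[22,14],[24,0],[27,12],[46,9],[47,0]]
[[0,14],[2,0],[8,20],[15,0],[22,14],[24,0],[25,2],[27,12],[46,9],[47,0]]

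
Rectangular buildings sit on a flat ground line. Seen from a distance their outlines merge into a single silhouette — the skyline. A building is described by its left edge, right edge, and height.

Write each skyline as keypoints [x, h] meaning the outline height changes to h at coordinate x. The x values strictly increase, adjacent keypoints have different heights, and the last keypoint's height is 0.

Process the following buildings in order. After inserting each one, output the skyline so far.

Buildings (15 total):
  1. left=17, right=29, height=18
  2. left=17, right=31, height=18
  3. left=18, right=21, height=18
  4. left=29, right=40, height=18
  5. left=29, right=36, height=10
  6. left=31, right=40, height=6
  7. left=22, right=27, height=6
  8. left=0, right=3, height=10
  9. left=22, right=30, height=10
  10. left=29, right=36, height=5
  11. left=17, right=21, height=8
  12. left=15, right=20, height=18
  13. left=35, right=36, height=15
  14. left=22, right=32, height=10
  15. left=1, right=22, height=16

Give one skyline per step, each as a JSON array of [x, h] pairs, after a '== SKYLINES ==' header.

== SKYLINES ==
[[17,18],[29,0]]
[[17,18],[31,0]]
[[17,18],[31,0]]
[[17,18],[40,0]]
[[17,18],[40,0]]
[[17,18],[40,0]]
[[17,18],[40,0]]
[[0,10],[3,0],[17,18],[40,0]]
[[0,10],[3,0],[17,18],[40,0]]
[[0,10],[3,0],[17,18],[40,0]]
[[0,10],[3,0],[17,18],[40,0]]
[[0,10],[3,0],[15,18],[40,0]]
[[0,10],[3,0],[15,18],[40,0]]
[[0,10],[3,0],[15,18],[40,0]]
[[0,10],[1,16],[15,18],[40,0]]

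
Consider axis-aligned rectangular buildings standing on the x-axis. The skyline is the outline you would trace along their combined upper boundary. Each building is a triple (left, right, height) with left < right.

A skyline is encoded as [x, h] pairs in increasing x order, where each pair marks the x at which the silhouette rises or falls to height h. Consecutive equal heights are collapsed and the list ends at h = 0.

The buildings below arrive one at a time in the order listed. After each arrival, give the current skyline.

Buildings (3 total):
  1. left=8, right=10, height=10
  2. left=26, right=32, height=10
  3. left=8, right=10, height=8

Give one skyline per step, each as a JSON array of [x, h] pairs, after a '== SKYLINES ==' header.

== SKYLINES ==
[[8,10],[10,0]]
[[8,10],[10,0],[26,10],[32,0]]
[[8,10],[10,0],[26,10],[32,0]]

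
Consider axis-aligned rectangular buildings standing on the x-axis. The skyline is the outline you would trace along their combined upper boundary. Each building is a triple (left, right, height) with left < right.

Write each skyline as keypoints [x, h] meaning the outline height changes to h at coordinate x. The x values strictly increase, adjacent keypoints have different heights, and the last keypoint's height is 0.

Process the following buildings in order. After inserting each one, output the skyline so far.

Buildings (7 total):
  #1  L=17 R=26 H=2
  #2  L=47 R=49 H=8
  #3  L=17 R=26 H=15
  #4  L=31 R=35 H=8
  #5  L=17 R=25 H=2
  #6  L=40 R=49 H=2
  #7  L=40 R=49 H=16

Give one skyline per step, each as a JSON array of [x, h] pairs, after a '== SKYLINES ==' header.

== SKYLINES ==
[[17,2],[26,0]]
[[17,2],[26,0],[47,8],[49,0]]
[[17,15],[26,0],[47,8],[49,0]]
[[17,15],[26,0],[31,8],[35,0],[47,8],[49,0]]
[[17,15],[26,0],[31,8],[35,0],[47,8],[49,0]]
[[17,15],[26,0],[31,8],[35,0],[40,2],[47,8],[49,0]]
[[17,15],[26,0],[31,8],[35,0],[40,16],[49,0]]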